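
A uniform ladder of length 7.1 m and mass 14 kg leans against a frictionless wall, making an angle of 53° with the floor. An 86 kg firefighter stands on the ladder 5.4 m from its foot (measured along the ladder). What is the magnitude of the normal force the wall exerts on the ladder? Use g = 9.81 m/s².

About the foot of the ladder:
Ladder weight 14×9.81 = 137.3 N acts at 3.55 m along the ladder; its horizontal arm is 3.55·cos53° = 2.136 m → τ = 293.3 N·m clockwise.
Firefighter: 86×9.81 = 843.7 N at 5.4 m → arm 3.25 m → τ = 2742 N·m clockwise.
Wall normal N acts horizontally at the top; its moment arm is the height L sinθ = 7.1·sin53° = 5.67 m, counterclockwise.
Balancing moments: N × 5.67 = 3035, giving N = 535 N.

N_wall ≈ 535 N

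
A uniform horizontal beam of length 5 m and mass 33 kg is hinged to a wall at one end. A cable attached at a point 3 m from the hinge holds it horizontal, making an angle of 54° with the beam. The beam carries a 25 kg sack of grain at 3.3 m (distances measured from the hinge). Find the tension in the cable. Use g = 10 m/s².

Sum moments about the hinge (the unknown hinge reaction has zero arm there).
Beam weight: 33 × 10 = 330 N down at 2.5 m → arm 2.5 m, τ = 330 × 2.5 = 825 N·m clockwise.
Sack of grain: 25 × 10 = 250 N down at 3.3 m → arm 3.3 m, τ = 250 × 3.3 = 825 N·m clockwise.
Total clockwise load moment = 1650 N·m.
The cable tension T acts at 3 m; only its component perpendicular to the beam, T sinθ, produces torque. sin 54° = 0.809.
For rotational equilibrium, T × 3 × 0.809 = 1650, so T = 1650 / 2.427 = 680 N.

T ≈ 680 N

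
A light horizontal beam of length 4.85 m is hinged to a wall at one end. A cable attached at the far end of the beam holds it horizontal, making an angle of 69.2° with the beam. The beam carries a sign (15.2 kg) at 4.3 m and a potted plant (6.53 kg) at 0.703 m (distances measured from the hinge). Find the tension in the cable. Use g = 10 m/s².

T ≈ 154 N

Choose the hinge as the axis so the unknown hinge reaction has zero arm there.
Sign: 15.2 × 10 = 152 N down at 4.3 m → arm 4.3 m, τ = 152 × 4.3 = 653.6 N·m clockwise.
Potted plant: 6.53 × 10 = 65.3 N down at 0.703 m → arm 0.703 m, τ = 65.3 × 0.703 = 45.91 N·m clockwise.
Total clockwise load moment = 699.5 N·m.
The cable tension T acts at 4.85 m; only its component perpendicular to the beam, T sinθ, produces torque. sin 69.2° = 0.9348.
Στ = 0 ⇒ T × 4.85 × 0.9348 = 699.5 ⇒ T = 699.5 / 4.534 = 154 N.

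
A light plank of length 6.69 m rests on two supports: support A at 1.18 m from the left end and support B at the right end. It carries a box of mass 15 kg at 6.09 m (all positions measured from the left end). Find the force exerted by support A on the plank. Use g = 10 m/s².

Sum moments about support B (its reaction then has zero moment arm).
Box: 15 × 10 = 150 N down at 6.09 m → arm 0.6 m, τ = 150 × 0.6 = 90 N·m counterclockwise.
Net load moment about support B = 90 N·m counterclockwise.
Reaction R at support A is upward at 1.18 m, arm 5.51 m → moment R × 5.51 clockwise.
Balancing moments: R × 5.51 = 90, giving R = 16.3 N.

R_A ≈ 16.3 N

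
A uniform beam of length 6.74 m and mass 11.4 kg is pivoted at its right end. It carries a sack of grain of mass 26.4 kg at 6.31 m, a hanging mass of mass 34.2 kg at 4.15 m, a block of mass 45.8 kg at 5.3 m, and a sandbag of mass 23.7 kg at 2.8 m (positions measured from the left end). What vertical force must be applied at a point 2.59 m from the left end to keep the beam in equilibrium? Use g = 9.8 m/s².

Take moments about the right end.
Beam weight: 11.4 × 9.8 = 111.7 N down at 3.37 m → arm 3.37 m, τ = 111.7 × 3.37 = 376.4 N·m counterclockwise.
Sack of grain: 26.4 × 9.8 = 258.7 N down at 6.31 m → arm 0.43 m, τ = 258.7 × 0.43 = 111.2 N·m counterclockwise.
Hanging mass: 34.2 × 9.8 = 335.2 N down at 4.15 m → arm 2.59 m, τ = 335.2 × 2.59 = 868.2 N·m counterclockwise.
Block: 45.8 × 9.8 = 448.8 N down at 5.3 m → arm 1.44 m, τ = 448.8 × 1.44 = 646.3 N·m counterclockwise.
Sandbag: 23.7 × 9.8 = 232.3 N down at 2.8 m → arm 3.94 m, τ = 232.3 × 3.94 = 915.3 N·m counterclockwise.
Net moment of the loads = 2917 N·m counterclockwise.
The upward force F acts at a point 2.59 m from the left end, arm 4.15 m, giving F × 4.15 clockwise.
Balancing moments: F × 4.15 = 2917, giving F = 2917 / 4.15 = 703 N.

F ≈ 703 N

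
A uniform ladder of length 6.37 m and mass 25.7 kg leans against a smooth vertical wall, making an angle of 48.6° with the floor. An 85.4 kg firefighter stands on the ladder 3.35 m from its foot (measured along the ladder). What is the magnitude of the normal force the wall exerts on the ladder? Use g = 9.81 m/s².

N_wall ≈ 500 N

Sum moments about the foot of the ladder (the floor normal and friction both act there and drop out).
Ladder weight 25.7×9.81 = 252.1 N acts at 3.185 m along the ladder; its horizontal arm is 3.185·cos48.6° = 2.106 m → τ = 530.9 N·m clockwise.
Firefighter: 85.4×9.81 = 837.8 N at 3.35 m → arm 2.215 m → τ = 1856 N·m clockwise.
Wall normal N acts horizontally at the top; its moment arm is the height L sinθ = 6.37·sin48.6° = 4.778 m, counterclockwise.
Στ = 0 ⇒ N × 4.778 = 2387 ⇒ N = 500 N.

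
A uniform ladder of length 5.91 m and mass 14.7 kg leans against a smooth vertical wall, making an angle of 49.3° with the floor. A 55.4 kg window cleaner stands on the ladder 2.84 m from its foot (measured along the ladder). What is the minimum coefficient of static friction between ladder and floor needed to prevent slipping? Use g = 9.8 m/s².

μ_min ≈ 0.417

Taking torques about the foot of the ladder:
Ladder weight 14.7×9.8 = 144.1 N acts at 2.955 m along the ladder; its horizontal arm is 2.955·cos49.3° = 1.927 m → τ = 277.7 N·m clockwise.
Window cleaner: 55.4×9.8 = 542.9 N at 2.84 m → arm 1.852 m → τ = 1005 N·m clockwise.
Wall normal N acts horizontally at the top; its moment arm is the height L sinθ = 5.91·sin49.3° = 4.481 m, counterclockwise.
Setting net torque to zero: N × 4.481 = 1283 → N = 286.3 N.
ΣFx = 0 ⇒ f = N_wall = 286.3 N. ΣFy = 0 ⇒ N_floor = 687 N.
μ_min = f / N_floor = 286.3 / 687 = 0.417.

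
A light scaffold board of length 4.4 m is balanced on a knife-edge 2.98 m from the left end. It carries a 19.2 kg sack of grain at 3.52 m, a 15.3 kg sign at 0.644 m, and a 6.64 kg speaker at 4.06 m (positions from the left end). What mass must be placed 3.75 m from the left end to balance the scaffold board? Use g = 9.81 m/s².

Sum moments about the knife-edge (at 2.98 m from the left end) (the support reaction has zero arm there).
Sack of grain: 19.2 × 9.81 = 188.4 N down at 3.52 m → arm 0.54 m, τ = 188.4 × 0.54 = 101.7 N·m clockwise.
Sign: 15.3 × 9.81 = 150.1 N down at 0.644 m → arm 2.336 m, τ = 150.1 × 2.336 = 350.6 N·m counterclockwise.
Speaker: 6.64 × 9.81 = 65.14 N down at 4.06 m → arm 1.08 m, τ = 65.14 × 1.08 = 70.35 N·m clockwise.
Net moment of known loads = 178.6 N·m counterclockwise.
An unknown mass m at 3.75 m has arm 0.77 m; its moment is m·g·0.77 clockwise.
Στ = 0 ⇒ m × 9.81 × 0.77 = 178.6 ⇒ m = 178.6 / (9.81 × 0.77) = 23.6 kg.

m ≈ 23.6 kg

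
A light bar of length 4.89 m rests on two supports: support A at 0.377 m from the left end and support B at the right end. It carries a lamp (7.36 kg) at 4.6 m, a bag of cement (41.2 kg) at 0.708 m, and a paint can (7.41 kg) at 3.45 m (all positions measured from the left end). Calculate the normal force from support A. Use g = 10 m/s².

R_A ≈ 410 N

Taking torques about support B:
Lamp: 7.36 × 10 = 73.6 N down at 4.6 m → arm 0.29 m, τ = 73.6 × 0.29 = 21.34 N·m counterclockwise.
Bag of cement: 41.2 × 10 = 412 N down at 0.708 m → arm 4.182 m, τ = 412 × 4.182 = 1723 N·m counterclockwise.
Paint can: 7.41 × 10 = 74.1 N down at 3.45 m → arm 1.44 m, τ = 74.1 × 1.44 = 106.7 N·m counterclockwise.
Net load moment about support B = 1851 N·m counterclockwise.
Reaction R at support A is upward at 0.377 m, arm 4.513 m → moment R × 4.513 clockwise.
Στ = 0 ⇒ R × 4.513 = 1851 ⇒ R = 410 N.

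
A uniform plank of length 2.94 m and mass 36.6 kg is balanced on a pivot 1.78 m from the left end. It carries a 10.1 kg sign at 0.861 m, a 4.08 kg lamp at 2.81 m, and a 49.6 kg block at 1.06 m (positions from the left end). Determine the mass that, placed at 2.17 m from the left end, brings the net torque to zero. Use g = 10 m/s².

m ≈ 134 kg

Choose the pivot (at 1.78 m from the left end) as the axis so the support reaction has zero arm there.
Beam weight: 36.6 × 10 = 366 N down at 1.47 m → arm 0.31 m, τ = 366 × 0.31 = 113.5 N·m counterclockwise.
Sign: 10.1 × 10 = 101 N down at 0.861 m → arm 0.919 m, τ = 101 × 0.919 = 92.82 N·m counterclockwise.
Lamp: 4.08 × 10 = 40.8 N down at 2.81 m → arm 1.03 m, τ = 40.8 × 1.03 = 42.02 N·m clockwise.
Block: 49.6 × 10 = 496 N down at 1.06 m → arm 0.72 m, τ = 496 × 0.72 = 357.1 N·m counterclockwise.
Net moment of known loads = 521.4 N·m counterclockwise.
An unknown mass m at 2.17 m has arm 0.39 m; its moment is m·g·0.39 clockwise.
Balancing moments: m × 10 × 0.39 = 521.4, giving m = 521.4 / (10 × 0.39) = 134 kg.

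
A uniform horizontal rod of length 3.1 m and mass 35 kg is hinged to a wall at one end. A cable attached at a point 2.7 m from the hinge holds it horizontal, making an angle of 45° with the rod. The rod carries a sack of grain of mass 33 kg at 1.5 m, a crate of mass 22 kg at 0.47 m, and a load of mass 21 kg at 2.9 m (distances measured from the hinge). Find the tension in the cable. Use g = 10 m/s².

Sum moments about the hinge (the unknown hinge reaction has zero arm there).
Beam weight: 35 × 10 = 350 N down at 1.55 m → arm 1.55 m, τ = 350 × 1.55 = 542.5 N·m clockwise.
Sack of grain: 33 × 10 = 330 N down at 1.5 m → arm 1.5 m, τ = 330 × 1.5 = 495 N·m clockwise.
Crate: 22 × 10 = 220 N down at 0.47 m → arm 0.47 m, τ = 220 × 0.47 = 103.4 N·m clockwise.
Load: 21 × 10 = 210 N down at 2.9 m → arm 2.9 m, τ = 210 × 2.9 = 609 N·m clockwise.
Total clockwise load moment = 1750 N·m.
The cable tension T acts at 2.7 m; only its component perpendicular to the rod, T sinθ, produces torque. sin 45° = 0.7071.
Setting net torque to zero: T × 2.7 × 0.7071 = 1750 → T = 1750 / 1.909 = 917 N.

T ≈ 917 N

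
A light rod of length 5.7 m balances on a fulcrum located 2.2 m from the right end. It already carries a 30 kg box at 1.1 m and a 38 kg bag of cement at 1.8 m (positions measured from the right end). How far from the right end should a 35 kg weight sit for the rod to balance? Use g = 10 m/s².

x ≈ 3.58 m from the right end

Sum moments about the fulcrum (at 2.2 m from the right end) (the support reaction has zero arm there).
Box: 30 × 10 = 300 N down at 1.1 m → arm 1.1 m, τ = 300 × 1.1 = 330 N·m clockwise.
Bag of cement: 38 × 10 = 380 N down at 1.8 m → arm 0.4 m, τ = 380 × 0.4 = 152 N·m clockwise.
Net moment of existing loads = 482 N·m clockwise.
The weight weighs 35 × 10 = 350 N and must supply an equal counterclockwise moment, so its lever arm about the fulcrum is 482 / 350 = 1.38 m.
That puts it at 2.2 + 1.38 = 3.58 m from the right end.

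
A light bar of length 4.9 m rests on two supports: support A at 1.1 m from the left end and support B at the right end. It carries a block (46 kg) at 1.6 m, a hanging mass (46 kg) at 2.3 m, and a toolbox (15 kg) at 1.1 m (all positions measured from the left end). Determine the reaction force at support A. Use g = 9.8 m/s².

Choose support B as the axis so its reaction then has zero moment arm.
Block: 46 × 9.8 = 450.8 N down at 1.6 m → arm 3.3 m, τ = 450.8 × 3.3 = 1488 N·m counterclockwise.
Hanging mass: 46 × 9.8 = 450.8 N down at 2.3 m → arm 2.6 m, τ = 450.8 × 2.6 = 1172 N·m counterclockwise.
Toolbox: 15 × 9.8 = 147 N down at 1.1 m → arm 3.8 m, τ = 147 × 3.8 = 558.6 N·m counterclockwise.
Net load moment about support B = 3219 N·m counterclockwise.
Reaction R at support A is upward at 1.1 m, arm 3.8 m → moment R × 3.8 clockwise.
Στ = 0 ⇒ R × 3.8 = 3219 ⇒ R = 847 N.

R_A ≈ 847 N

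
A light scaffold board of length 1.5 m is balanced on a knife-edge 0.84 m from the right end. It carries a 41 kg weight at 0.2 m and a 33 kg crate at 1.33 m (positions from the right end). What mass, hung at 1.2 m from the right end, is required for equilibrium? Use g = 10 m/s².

Sum moments about the knife-edge (at 0.84 m from the right end) (the support reaction has zero arm there).
Weight: 41 × 10 = 410 N down at 0.2 m → arm 0.64 m, τ = 410 × 0.64 = 262.4 N·m clockwise.
Crate: 33 × 10 = 330 N down at 1.33 m → arm 0.49 m, τ = 330 × 0.49 = 161.7 N·m counterclockwise.
Net moment of known loads = 100.7 N·m clockwise.
An unknown mass m at 1.2 m has arm 0.36 m; its moment is m·g·0.36 counterclockwise.
Στ = 0 ⇒ m × 10 × 0.36 = 100.7 ⇒ m = 100.7 / (10 × 0.36) = 28 kg.

m ≈ 28 kg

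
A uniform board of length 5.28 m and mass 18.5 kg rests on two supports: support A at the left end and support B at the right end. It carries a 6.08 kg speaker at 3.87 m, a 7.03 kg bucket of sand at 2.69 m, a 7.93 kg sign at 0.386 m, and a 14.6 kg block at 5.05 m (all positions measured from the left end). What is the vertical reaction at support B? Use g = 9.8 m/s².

R_B ≈ 312 N

Sum moments about support A (its reaction then has zero moment arm).
Beam weight: 18.5 × 9.8 = 181.3 N down at 2.64 m → arm 2.64 m, τ = 181.3 × 2.64 = 478.6 N·m clockwise.
Speaker: 6.08 × 9.8 = 59.58 N down at 3.87 m → arm 3.87 m, τ = 59.58 × 3.87 = 230.6 N·m clockwise.
Bucket of sand: 7.03 × 9.8 = 68.89 N down at 2.69 m → arm 2.69 m, τ = 68.89 × 2.69 = 185.3 N·m clockwise.
Sign: 7.93 × 9.8 = 77.71 N down at 0.386 m → arm 0.386 m, τ = 77.71 × 0.386 = 30 N·m clockwise.
Block: 14.6 × 9.8 = 143.1 N down at 5.05 m → arm 5.05 m, τ = 143.1 × 5.05 = 722.7 N·m clockwise.
Net load moment about support A = 1647 N·m clockwise.
Reaction R at support B is upward at 5.28 m, arm 5.28 m → moment R × 5.28 counterclockwise.
Balancing moments: R × 5.28 = 1647, giving R = 312 N.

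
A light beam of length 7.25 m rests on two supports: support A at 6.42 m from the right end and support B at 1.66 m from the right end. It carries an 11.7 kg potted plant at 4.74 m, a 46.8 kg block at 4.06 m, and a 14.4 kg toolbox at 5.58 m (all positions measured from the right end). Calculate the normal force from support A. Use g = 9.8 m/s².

Taking torques about support B:
Potted plant: 11.7 × 9.8 = 114.7 N down at 4.74 m → arm 3.08 m, τ = 114.7 × 3.08 = 353.3 N·m counterclockwise.
Block: 46.8 × 9.8 = 458.6 N down at 4.06 m → arm 2.4 m, τ = 458.6 × 2.4 = 1101 N·m counterclockwise.
Toolbox: 14.4 × 9.8 = 141.1 N down at 5.58 m → arm 3.92 m, τ = 141.1 × 3.92 = 553.1 N·m counterclockwise.
Net load moment about support B = 2007 N·m counterclockwise.
Reaction R at support A is upward at 6.42 m, arm 4.76 m → moment R × 4.76 clockwise.
Στ = 0 ⇒ R × 4.76 = 2007 ⇒ R = 422 N.

R_A ≈ 422 N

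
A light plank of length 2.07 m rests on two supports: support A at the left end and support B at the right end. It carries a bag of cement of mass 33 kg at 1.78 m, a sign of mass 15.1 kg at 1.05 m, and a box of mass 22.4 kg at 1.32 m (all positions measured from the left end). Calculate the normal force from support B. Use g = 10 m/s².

About support A:
Bag of cement: 33 × 10 = 330 N down at 1.78 m → arm 1.78 m, τ = 330 × 1.78 = 587.4 N·m clockwise.
Sign: 15.1 × 10 = 151 N down at 1.05 m → arm 1.05 m, τ = 151 × 1.05 = 158.6 N·m clockwise.
Box: 22.4 × 10 = 224 N down at 1.32 m → arm 1.32 m, τ = 224 × 1.32 = 295.7 N·m clockwise.
Net load moment about support A = 1042 N·m clockwise.
Reaction R at support B is upward at 2.07 m, arm 2.07 m → moment R × 2.07 counterclockwise.
Balancing moments: R × 2.07 = 1042, giving R = 503 N.

R_B ≈ 503 N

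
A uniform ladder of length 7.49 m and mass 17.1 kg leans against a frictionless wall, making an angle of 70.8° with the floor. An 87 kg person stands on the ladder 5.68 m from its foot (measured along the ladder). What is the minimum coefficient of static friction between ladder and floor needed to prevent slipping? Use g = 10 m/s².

Sum moments about the foot of the ladder (the floor normal and friction both act there and drop out).
Ladder weight 17.1×10 = 171 N acts at 3.745 m along the ladder; its horizontal arm is 3.745·cos70.8° = 1.232 m → τ = 210.7 N·m clockwise.
Person: 87×10 = 870 N at 5.68 m → arm 1.868 m → τ = 1625 N·m clockwise.
Wall normal N acts horizontally at the top; its moment arm is the height L sinθ = 7.49·sin70.8° = 7.073 m, counterclockwise.
Στ = 0 ⇒ N × 7.073 = 1836 ⇒ N = 259.6 N.
ΣFx = 0 ⇒ f = N_wall = 259.6 N. ΣFy = 0 ⇒ N_floor = 1041 N.
μ_min = f / N_floor = 259.6 / 1041 = 0.249.

μ_min ≈ 0.249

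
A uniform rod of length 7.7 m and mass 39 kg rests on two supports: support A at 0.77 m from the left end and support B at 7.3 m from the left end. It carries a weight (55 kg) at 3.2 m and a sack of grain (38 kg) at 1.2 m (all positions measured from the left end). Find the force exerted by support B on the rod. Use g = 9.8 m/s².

Take moments about support A.
Beam weight: 39 × 9.8 = 382.2 N down at 3.85 m → arm 3.08 m, τ = 382.2 × 3.08 = 1177 N·m clockwise.
Weight: 55 × 9.8 = 539 N down at 3.2 m → arm 2.43 m, τ = 539 × 2.43 = 1310 N·m clockwise.
Sack of grain: 38 × 9.8 = 372.4 N down at 1.2 m → arm 0.43 m, τ = 372.4 × 0.43 = 160.1 N·m clockwise.
Net load moment about support A = 2647 N·m clockwise.
Reaction R at support B is upward at 7.3 m, arm 6.53 m → moment R × 6.53 counterclockwise.
Στ = 0 ⇒ R × 6.53 = 2647 ⇒ R = 405 N.

R_B ≈ 405 N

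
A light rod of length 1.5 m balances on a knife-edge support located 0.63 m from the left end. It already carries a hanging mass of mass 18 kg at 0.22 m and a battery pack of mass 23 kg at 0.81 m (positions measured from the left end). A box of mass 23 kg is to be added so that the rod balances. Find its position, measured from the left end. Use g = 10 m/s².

Taking torques about the knife-edge support (at 0.63 m from the left end):
Hanging mass: 18 × 10 = 180 N down at 0.22 m → arm 0.41 m, τ = 180 × 0.41 = 73.8 N·m counterclockwise.
Battery pack: 23 × 10 = 230 N down at 0.81 m → arm 0.18 m, τ = 230 × 0.18 = 41.4 N·m clockwise.
Net moment of existing loads = 32.4 N·m counterclockwise.
The box weighs 23 × 10 = 230 N and must supply an equal clockwise moment, so its lever arm about the knife-edge support is 32.4 / 230 = 0.141 m.
That puts it at 0.63 + 0.141 = 0.771 m from the left end.

x ≈ 0.771 m from the left end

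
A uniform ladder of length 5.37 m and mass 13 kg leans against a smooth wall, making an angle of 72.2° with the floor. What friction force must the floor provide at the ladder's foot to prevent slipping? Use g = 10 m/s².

Take moments about the foot of the ladder.
Ladder weight 13×10 = 130 N acts at 2.685 m along the ladder; its horizontal arm is 2.685·cos72.2° = 0.8208 m → τ = 106.7 N·m clockwise.
Wall normal N acts horizontally at the top; its moment arm is the height L sinθ = 5.37·sin72.2° = 5.113 m, counterclockwise.
Setting net torque to zero: N × 5.113 = 106.7 → N = 20.9 N.
ΣFx = 0: friction at the foot balances the wall's push, so f = N_wall = 20.9 N.

f ≈ 20.9 N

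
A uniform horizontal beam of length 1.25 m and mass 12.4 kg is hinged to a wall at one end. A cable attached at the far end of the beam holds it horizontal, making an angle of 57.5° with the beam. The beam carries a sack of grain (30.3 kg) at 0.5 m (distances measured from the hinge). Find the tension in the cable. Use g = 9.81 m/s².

T ≈ 213 N

About the hinge:
Beam weight: 12.4 × 9.81 = 121.6 N down at 0.625 m → arm 0.625 m, τ = 121.6 × 0.625 = 76 N·m clockwise.
Sack of grain: 30.3 × 9.81 = 297.2 N down at 0.5 m → arm 0.5 m, τ = 297.2 × 0.5 = 148.6 N·m clockwise.
Total clockwise load moment = 224.6 N·m.
The cable tension T acts at 1.25 m; only its component perpendicular to the beam, T sinθ, produces torque. sin 57.5° = 0.8434.
For rotational equilibrium, T × 1.25 × 0.8434 = 224.6, so T = 224.6 / 1.054 = 213 N.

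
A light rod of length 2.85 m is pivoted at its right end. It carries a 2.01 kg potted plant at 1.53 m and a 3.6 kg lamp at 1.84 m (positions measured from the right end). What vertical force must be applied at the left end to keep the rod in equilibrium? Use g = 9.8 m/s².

Take moments about the right end.
Potted plant: 2.01 × 9.8 = 19.7 N down at 1.53 m → arm 1.53 m, τ = 19.7 × 1.53 = 30.14 N·m counterclockwise.
Lamp: 3.6 × 9.8 = 35.28 N down at 1.84 m → arm 1.84 m, τ = 35.28 × 1.84 = 64.92 N·m counterclockwise.
Net moment of the loads = 95.06 N·m counterclockwise.
The upward force F acts at the left end, arm 2.85 m, giving F × 2.85 clockwise.
Balancing moments: F × 2.85 = 95.06, giving F = 95.06 / 2.85 = 33.4 N.

F ≈ 33.4 N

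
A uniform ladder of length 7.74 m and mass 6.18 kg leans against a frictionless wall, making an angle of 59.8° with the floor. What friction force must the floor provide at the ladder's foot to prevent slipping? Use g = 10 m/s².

Choose the foot of the ladder as the axis so the floor normal and friction both act there and drop out.
Ladder weight 6.18×10 = 61.8 N acts at 3.87 m along the ladder; its horizontal arm is 3.87·cos59.8° = 1.947 m → τ = 120.3 N·m clockwise.
Wall normal N acts horizontally at the top; its moment arm is the height L sinθ = 7.74·sin59.8° = 6.689 m, counterclockwise.
Στ = 0 ⇒ N × 6.689 = 120.3 ⇒ N = 18 N.
ΣFx = 0: friction at the foot balances the wall's push, so f = N_wall = 18 N.

f ≈ 18 N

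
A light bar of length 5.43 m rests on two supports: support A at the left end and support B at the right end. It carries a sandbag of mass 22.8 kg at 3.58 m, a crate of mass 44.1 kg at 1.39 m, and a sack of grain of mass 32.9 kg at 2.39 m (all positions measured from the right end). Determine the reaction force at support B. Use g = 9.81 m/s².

Sum moments about support A (its reaction then has zero moment arm).
Sandbag: 22.8 × 9.81 = 223.7 N down at 3.58 m → arm 1.85 m, τ = 223.7 × 1.85 = 413.8 N·m clockwise.
Crate: 44.1 × 9.81 = 432.6 N down at 1.39 m → arm 4.04 m, τ = 432.6 × 4.04 = 1748 N·m clockwise.
Sack of grain: 32.9 × 9.81 = 322.7 N down at 2.39 m → arm 3.04 m, τ = 322.7 × 3.04 = 981 N·m clockwise.
Net load moment about support A = 3143 N·m clockwise.
Reaction R at support B is upward at 0 m, arm 5.43 m → moment R × 5.43 counterclockwise.
Balancing moments: R × 5.43 = 3143, giving R = 579 N.

R_B ≈ 579 N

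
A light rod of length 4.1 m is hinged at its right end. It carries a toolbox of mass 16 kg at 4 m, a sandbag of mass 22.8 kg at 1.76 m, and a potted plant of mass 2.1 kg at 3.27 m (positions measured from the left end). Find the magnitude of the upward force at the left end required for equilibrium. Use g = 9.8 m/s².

Take moments about the right end.
Toolbox: 16 × 9.8 = 156.8 N down at 4 m → arm 0.1 m, τ = 156.8 × 0.1 = 15.68 N·m counterclockwise.
Sandbag: 22.8 × 9.8 = 223.4 N down at 1.76 m → arm 2.34 m, τ = 223.4 × 2.34 = 522.8 N·m counterclockwise.
Potted plant: 2.1 × 9.8 = 20.58 N down at 3.27 m → arm 0.83 m, τ = 20.58 × 0.83 = 17.08 N·m counterclockwise.
Net moment of the loads = 555.6 N·m counterclockwise.
The upward force F acts at the left end, arm 4.1 m, giving F × 4.1 clockwise.
For rotational equilibrium, F × 4.1 = 555.6, so F = 555.6 / 4.1 = 136 N.

F ≈ 136 N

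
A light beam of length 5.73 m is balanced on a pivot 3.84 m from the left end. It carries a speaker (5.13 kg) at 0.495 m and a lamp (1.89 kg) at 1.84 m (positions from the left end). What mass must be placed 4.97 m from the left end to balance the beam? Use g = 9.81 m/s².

About the pivot (at 3.84 m from the left end):
Speaker: 5.13 × 9.81 = 50.33 N down at 0.495 m → arm 3.345 m, τ = 50.33 × 3.345 = 168.4 N·m counterclockwise.
Lamp: 1.89 × 9.81 = 18.54 N down at 1.84 m → arm 2 m, τ = 18.54 × 2 = 37.08 N·m counterclockwise.
Net moment of known loads = 205.5 N·m counterclockwise.
An unknown mass m at 4.97 m has arm 1.13 m; its moment is m·g·1.13 clockwise.
For rotational equilibrium, m × 9.81 × 1.13 = 205.5, so m = 205.5 / (9.81 × 1.13) = 18.5 kg.

m ≈ 18.5 kg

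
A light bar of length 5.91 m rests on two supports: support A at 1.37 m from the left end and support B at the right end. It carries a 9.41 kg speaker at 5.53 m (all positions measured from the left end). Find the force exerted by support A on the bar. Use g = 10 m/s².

Take moments about support B.
Speaker: 9.41 × 10 = 94.1 N down at 5.53 m → arm 0.38 m, τ = 94.1 × 0.38 = 35.76 N·m counterclockwise.
Net load moment about support B = 35.76 N·m counterclockwise.
Reaction R at support A is upward at 1.37 m, arm 4.54 m → moment R × 4.54 clockwise.
Setting net torque to zero: R × 4.54 = 35.76 → R = 7.88 N.

R_A ≈ 7.88 N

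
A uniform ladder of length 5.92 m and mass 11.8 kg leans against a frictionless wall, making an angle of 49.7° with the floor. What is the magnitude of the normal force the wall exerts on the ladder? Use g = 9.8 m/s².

N_wall ≈ 49 N

Take moments about the foot of the ladder.
Ladder weight 11.8×9.8 = 115.6 N acts at 2.96 m along the ladder; its horizontal arm is 2.96·cos49.7° = 1.914 m → τ = 221.3 N·m clockwise.
Wall normal N acts horizontally at the top; its moment arm is the height L sinθ = 5.92·sin49.7° = 4.515 m, counterclockwise.
Στ = 0 ⇒ N × 4.515 = 221.3 ⇒ N = 49 N.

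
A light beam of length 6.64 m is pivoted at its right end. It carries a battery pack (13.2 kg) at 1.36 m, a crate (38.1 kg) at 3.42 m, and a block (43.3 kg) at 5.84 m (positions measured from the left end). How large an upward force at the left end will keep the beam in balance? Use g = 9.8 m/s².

Take moments about the right end.
Battery pack: 13.2 × 9.8 = 129.4 N down at 1.36 m → arm 5.28 m, τ = 129.4 × 5.28 = 683.2 N·m counterclockwise.
Crate: 38.1 × 9.8 = 373.4 N down at 3.42 m → arm 3.22 m, τ = 373.4 × 3.22 = 1202 N·m counterclockwise.
Block: 43.3 × 9.8 = 424.3 N down at 5.84 m → arm 0.8 m, τ = 424.3 × 0.8 = 339.4 N·m counterclockwise.
Net moment of the loads = 2225 N·m counterclockwise.
The upward force F acts at the left end, arm 6.64 m, giving F × 6.64 clockwise.
Στ = 0 ⇒ F × 6.64 = 2225 ⇒ F = 2225 / 6.64 = 335 N.

F ≈ 335 N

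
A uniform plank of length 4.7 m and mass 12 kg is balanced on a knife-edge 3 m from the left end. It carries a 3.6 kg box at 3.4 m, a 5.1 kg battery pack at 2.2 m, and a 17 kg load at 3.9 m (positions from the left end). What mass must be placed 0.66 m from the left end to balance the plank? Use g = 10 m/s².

Take moments about the knife-edge (at 3 m from the left end).
Beam weight: 12 × 10 = 120 N down at 2.35 m → arm 0.65 m, τ = 120 × 0.65 = 78 N·m counterclockwise.
Box: 3.6 × 10 = 36 N down at 3.4 m → arm 0.4 m, τ = 36 × 0.4 = 14.4 N·m clockwise.
Battery pack: 5.1 × 10 = 51 N down at 2.2 m → arm 0.8 m, τ = 51 × 0.8 = 40.8 N·m counterclockwise.
Load: 17 × 10 = 170 N down at 3.9 m → arm 0.9 m, τ = 170 × 0.9 = 153 N·m clockwise.
Net moment of known loads = 48.6 N·m clockwise.
An unknown mass m at 0.66 m has arm 2.34 m; its moment is m·g·2.34 counterclockwise.
Balancing moments: m × 10 × 2.34 = 48.6, giving m = 48.6 / (10 × 2.34) = 2.08 kg.

m ≈ 2.08 kg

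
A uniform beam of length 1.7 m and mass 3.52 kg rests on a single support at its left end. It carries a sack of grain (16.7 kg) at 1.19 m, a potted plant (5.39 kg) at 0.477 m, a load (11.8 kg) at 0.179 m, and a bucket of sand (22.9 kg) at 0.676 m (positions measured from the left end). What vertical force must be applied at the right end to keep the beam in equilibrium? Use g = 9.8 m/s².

F ≈ 248 N

Taking torques about the left end:
Beam weight: 3.52 × 9.8 = 34.5 N down at 0.85 m → arm 0.85 m, τ = 34.5 × 0.85 = 29.32 N·m clockwise.
Sack of grain: 16.7 × 9.8 = 163.7 N down at 1.19 m → arm 1.19 m, τ = 163.7 × 1.19 = 194.8 N·m clockwise.
Potted plant: 5.39 × 9.8 = 52.82 N down at 0.477 m → arm 0.477 m, τ = 52.82 × 0.477 = 25.2 N·m clockwise.
Load: 11.8 × 9.8 = 115.6 N down at 0.179 m → arm 0.179 m, τ = 115.6 × 0.179 = 20.69 N·m clockwise.
Bucket of sand: 22.9 × 9.8 = 224.4 N down at 0.676 m → arm 0.676 m, τ = 224.4 × 0.676 = 151.7 N·m clockwise.
Net moment of the loads = 421.7 N·m clockwise.
The upward force F acts at the right end, arm 1.7 m, giving F × 1.7 counterclockwise.
Στ = 0 ⇒ F × 1.7 = 421.7 ⇒ F = 421.7 / 1.7 = 248 N.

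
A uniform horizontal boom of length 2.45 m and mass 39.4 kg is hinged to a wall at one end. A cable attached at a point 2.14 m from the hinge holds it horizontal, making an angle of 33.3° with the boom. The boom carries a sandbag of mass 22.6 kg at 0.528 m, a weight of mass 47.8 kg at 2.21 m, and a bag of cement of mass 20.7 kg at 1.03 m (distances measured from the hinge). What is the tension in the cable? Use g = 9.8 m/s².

T ≈ 1560 N

Taking torques about the hinge:
Beam weight: 39.4 × 9.8 = 386.1 N down at 1.225 m → arm 1.225 m, τ = 386.1 × 1.225 = 473 N·m clockwise.
Sandbag: 22.6 × 9.8 = 221.5 N down at 0.528 m → arm 0.528 m, τ = 221.5 × 0.528 = 117 N·m clockwise.
Weight: 47.8 × 9.8 = 468.4 N down at 2.21 m → arm 2.21 m, τ = 468.4 × 2.21 = 1035 N·m clockwise.
Bag of cement: 20.7 × 9.8 = 202.9 N down at 1.03 m → arm 1.03 m, τ = 202.9 × 1.03 = 209 N·m clockwise.
Total clockwise load moment = 1834 N·m.
The cable tension T acts at 2.14 m; only its component perpendicular to the boom, T sinθ, produces torque. sin 33.3° = 0.549.
Setting net torque to zero: T × 2.14 × 0.549 = 1834 → T = 1834 / 1.175 = 1560 N.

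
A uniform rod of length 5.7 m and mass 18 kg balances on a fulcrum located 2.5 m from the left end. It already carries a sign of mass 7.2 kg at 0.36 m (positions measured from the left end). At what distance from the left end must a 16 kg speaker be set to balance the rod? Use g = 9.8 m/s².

Sum moments about the fulcrum (at 2.5 m from the left end) (the support reaction has zero arm there).
Beam weight: 18 × 9.8 = 176.4 N down at 2.85 m → arm 0.35 m, τ = 176.4 × 0.35 = 61.74 N·m clockwise.
Sign: 7.2 × 9.8 = 70.56 N down at 0.36 m → arm 2.14 m, τ = 70.56 × 2.14 = 151 N·m counterclockwise.
Net moment of existing loads = 89.26 N·m counterclockwise.
The speaker weighs 16 × 9.8 = 156.8 N and must supply an equal clockwise moment, so its lever arm about the fulcrum is 89.26 / 156.8 = 0.569 m.
That puts it at 2.5 + 0.569 = 3.07 m from the left end.

x ≈ 3.07 m from the left end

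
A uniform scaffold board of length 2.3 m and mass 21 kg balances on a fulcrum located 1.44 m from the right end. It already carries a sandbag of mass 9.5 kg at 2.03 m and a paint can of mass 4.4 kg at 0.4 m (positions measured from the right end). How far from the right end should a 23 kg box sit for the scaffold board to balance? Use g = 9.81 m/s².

x ≈ 1.66 m from the right end

Choose the fulcrum (at 1.44 m from the right end) as the axis so the support reaction has zero arm there.
Beam weight: 21 × 9.81 = 206 N down at 1.15 m → arm 0.29 m, τ = 206 × 0.29 = 59.74 N·m clockwise.
Sandbag: 9.5 × 9.81 = 93.2 N down at 2.03 m → arm 0.59 m, τ = 93.2 × 0.59 = 54.99 N·m counterclockwise.
Paint can: 4.4 × 9.81 = 43.16 N down at 0.4 m → arm 1.04 m, τ = 43.16 × 1.04 = 44.89 N·m clockwise.
Net moment of existing loads = 49.64 N·m clockwise.
The box weighs 23 × 9.81 = 225.6 N and must supply an equal counterclockwise moment, so its lever arm about the fulcrum is 49.64 / 225.6 = 0.22 m.
That puts it at 1.44 + 0.22 = 1.66 m from the right end.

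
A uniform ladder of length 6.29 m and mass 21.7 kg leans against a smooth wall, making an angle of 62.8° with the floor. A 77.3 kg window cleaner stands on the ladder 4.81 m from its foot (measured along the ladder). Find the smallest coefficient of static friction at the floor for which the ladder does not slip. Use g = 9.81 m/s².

About the foot of the ladder:
Ladder weight 21.7×9.81 = 212.9 N acts at 3.145 m along the ladder; its horizontal arm is 3.145·cos62.8° = 1.438 m → τ = 306.2 N·m clockwise.
Window cleaner: 77.3×9.81 = 758.3 N at 4.81 m → arm 2.199 m → τ = 1668 N·m clockwise.
Wall normal N acts horizontally at the top; its moment arm is the height L sinθ = 6.29·sin62.8° = 5.594 m, counterclockwise.
Στ = 0 ⇒ N × 5.594 = 1974 ⇒ N = 352.9 N.
ΣFx = 0 ⇒ f = N_wall = 352.9 N. ΣFy = 0 ⇒ N_floor = 971.2 N.
μ_min = f / N_floor = 352.9 / 971.2 = 0.363.

μ_min ≈ 0.363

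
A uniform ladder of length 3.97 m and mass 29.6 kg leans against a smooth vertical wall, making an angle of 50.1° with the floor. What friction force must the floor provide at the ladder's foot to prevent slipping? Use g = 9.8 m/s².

About the foot of the ladder:
Ladder weight 29.6×9.8 = 290.1 N acts at 1.985 m along the ladder; its horizontal arm is 1.985·cos50.1° = 1.273 m → τ = 369.3 N·m clockwise.
Wall normal N acts horizontally at the top; its moment arm is the height L sinθ = 3.97·sin50.1° = 3.046 m, counterclockwise.
Setting net torque to zero: N × 3.046 = 369.3 → N = 121 N.
ΣFx = 0: friction at the foot balances the wall's push, so f = N_wall = 121 N.

f ≈ 121 N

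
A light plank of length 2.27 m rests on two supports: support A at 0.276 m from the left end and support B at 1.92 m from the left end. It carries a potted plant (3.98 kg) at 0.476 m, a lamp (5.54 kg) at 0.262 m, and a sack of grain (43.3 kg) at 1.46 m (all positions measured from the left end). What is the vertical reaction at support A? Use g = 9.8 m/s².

About support B:
Potted plant: 3.98 × 9.8 = 39 N down at 0.476 m → arm 1.444 m, τ = 39 × 1.444 = 56.32 N·m counterclockwise.
Lamp: 5.54 × 9.8 = 54.29 N down at 0.262 m → arm 1.658 m, τ = 54.29 × 1.658 = 90.01 N·m counterclockwise.
Sack of grain: 43.3 × 9.8 = 424.3 N down at 1.46 m → arm 0.46 m, τ = 424.3 × 0.46 = 195.2 N·m counterclockwise.
Net load moment about support B = 341.5 N·m counterclockwise.
Reaction R at support A is upward at 0.276 m, arm 1.644 m → moment R × 1.644 clockwise.
Στ = 0 ⇒ R × 1.644 = 341.5 ⇒ R = 208 N.

R_A ≈ 208 N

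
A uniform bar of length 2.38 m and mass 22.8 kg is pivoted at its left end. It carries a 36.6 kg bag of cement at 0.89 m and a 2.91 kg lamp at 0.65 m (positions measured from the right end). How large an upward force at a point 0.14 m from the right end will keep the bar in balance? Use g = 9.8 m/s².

F ≈ 379 N

Taking torques about the left end:
Beam weight: 22.8 × 9.8 = 223.4 N down at 1.19 m → arm 1.19 m, τ = 223.4 × 1.19 = 265.8 N·m clockwise.
Bag of cement: 36.6 × 9.8 = 358.7 N down at 0.89 m → arm 1.49 m, τ = 358.7 × 1.49 = 534.5 N·m clockwise.
Lamp: 2.91 × 9.8 = 28.52 N down at 0.65 m → arm 1.73 m, τ = 28.52 × 1.73 = 49.34 N·m clockwise.
Net moment of the loads = 849.6 N·m clockwise.
The upward force F acts at a point 0.14 m from the right end, arm 2.24 m, giving F × 2.24 counterclockwise.
Setting net torque to zero: F × 2.24 = 849.6 → F = 849.6 / 2.24 = 379 N.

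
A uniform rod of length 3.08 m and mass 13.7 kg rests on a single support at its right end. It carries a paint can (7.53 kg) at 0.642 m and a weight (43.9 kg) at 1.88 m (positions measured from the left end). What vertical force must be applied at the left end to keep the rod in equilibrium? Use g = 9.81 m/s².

F ≈ 293 N

Sum moments about the right end (the unknown pivot reaction has zero arm there).
Beam weight: 13.7 × 9.81 = 134.4 N down at 1.54 m → arm 1.54 m, τ = 134.4 × 1.54 = 207 N·m counterclockwise.
Paint can: 7.53 × 9.81 = 73.87 N down at 0.642 m → arm 2.438 m, τ = 73.87 × 2.438 = 180.1 N·m counterclockwise.
Weight: 43.9 × 9.81 = 430.7 N down at 1.88 m → arm 1.2 m, τ = 430.7 × 1.2 = 516.8 N·m counterclockwise.
Net moment of the loads = 903.9 N·m counterclockwise.
The upward force F acts at the left end, arm 3.08 m, giving F × 3.08 clockwise.
Balancing moments: F × 3.08 = 903.9, giving F = 903.9 / 3.08 = 293 N.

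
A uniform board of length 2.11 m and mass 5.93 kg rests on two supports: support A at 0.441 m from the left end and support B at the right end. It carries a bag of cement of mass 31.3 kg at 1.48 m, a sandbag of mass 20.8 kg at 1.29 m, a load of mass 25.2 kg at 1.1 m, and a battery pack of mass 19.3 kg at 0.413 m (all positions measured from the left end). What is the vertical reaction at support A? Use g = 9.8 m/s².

R_A ≈ 594 N

Take moments about support B.
Beam weight: 5.93 × 9.8 = 58.11 N down at 1.055 m → arm 1.055 m, τ = 58.11 × 1.055 = 61.31 N·m counterclockwise.
Bag of cement: 31.3 × 9.8 = 306.7 N down at 1.48 m → arm 0.63 m, τ = 306.7 × 0.63 = 193.2 N·m counterclockwise.
Sandbag: 20.8 × 9.8 = 203.8 N down at 1.29 m → arm 0.82 m, τ = 203.8 × 0.82 = 167.1 N·m counterclockwise.
Load: 25.2 × 9.8 = 247 N down at 1.1 m → arm 1.01 m, τ = 247 × 1.01 = 249.5 N·m counterclockwise.
Battery pack: 19.3 × 9.8 = 189.1 N down at 0.413 m → arm 1.697 m, τ = 189.1 × 1.697 = 320.9 N·m counterclockwise.
Net load moment about support B = 992 N·m counterclockwise.
Reaction R at support A is upward at 0.441 m, arm 1.669 m → moment R × 1.669 clockwise.
Setting net torque to zero: R × 1.669 = 992 → R = 594 N.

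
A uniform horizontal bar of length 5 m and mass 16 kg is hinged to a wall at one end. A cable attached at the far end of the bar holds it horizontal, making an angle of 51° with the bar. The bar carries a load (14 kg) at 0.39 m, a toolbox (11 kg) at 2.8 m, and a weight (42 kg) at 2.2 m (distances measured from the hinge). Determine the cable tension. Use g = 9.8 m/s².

T ≈ 425 N

Sum moments about the hinge (the unknown hinge reaction has zero arm there).
Beam weight: 16 × 9.8 = 156.8 N down at 2.5 m → arm 2.5 m, τ = 156.8 × 2.5 = 392 N·m clockwise.
Load: 14 × 9.8 = 137.2 N down at 0.39 m → arm 0.39 m, τ = 137.2 × 0.39 = 53.51 N·m clockwise.
Toolbox: 11 × 9.8 = 107.8 N down at 2.8 m → arm 2.8 m, τ = 107.8 × 2.8 = 301.8 N·m clockwise.
Weight: 42 × 9.8 = 411.6 N down at 2.2 m → arm 2.2 m, τ = 411.6 × 2.2 = 905.5 N·m clockwise.
Total clockwise load moment = 1653 N·m.
The cable tension T acts at 5 m; only its component perpendicular to the bar, T sinθ, produces torque. sin 51° = 0.7771.
Στ = 0 ⇒ T × 5 × 0.7771 = 1653 ⇒ T = 1653 / 3.885 = 425 N.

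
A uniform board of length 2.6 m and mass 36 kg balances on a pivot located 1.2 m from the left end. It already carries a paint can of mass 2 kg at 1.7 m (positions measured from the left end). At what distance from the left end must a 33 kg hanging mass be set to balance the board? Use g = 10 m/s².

Choose the pivot (at 1.2 m from the left end) as the axis so the support reaction has zero arm there.
Beam weight: 36 × 10 = 360 N down at 1.3 m → arm 0.1 m, τ = 360 × 0.1 = 36 N·m clockwise.
Paint can: 2 × 10 = 20 N down at 1.7 m → arm 0.5 m, τ = 20 × 0.5 = 10 N·m clockwise.
Net moment of existing loads = 46 N·m clockwise.
The hanging mass weighs 33 × 10 = 330 N and must supply an equal counterclockwise moment, so its lever arm about the pivot is 46 / 330 = 0.139 m.
That puts it at 1.2 − 0.139 = 1.06 m from the left end.

x ≈ 1.06 m from the left end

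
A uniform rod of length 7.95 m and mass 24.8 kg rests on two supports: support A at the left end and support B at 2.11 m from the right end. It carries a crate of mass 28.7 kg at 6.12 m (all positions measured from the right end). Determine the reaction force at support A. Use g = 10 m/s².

R_A ≈ 276 N

About support B:
Beam weight: 24.8 × 10 = 248 N down at 3.975 m → arm 1.865 m, τ = 248 × 1.865 = 462.5 N·m counterclockwise.
Crate: 28.7 × 10 = 287 N down at 6.12 m → arm 4.01 m, τ = 287 × 4.01 = 1151 N·m counterclockwise.
Net load moment about support B = 1614 N·m counterclockwise.
Reaction R at support A is upward at 7.95 m, arm 5.84 m → moment R × 5.84 clockwise.
Setting net torque to zero: R × 5.84 = 1614 → R = 276 N.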